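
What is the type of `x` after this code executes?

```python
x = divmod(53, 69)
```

divmod() returns a tuple (quotient, remainder)

tuple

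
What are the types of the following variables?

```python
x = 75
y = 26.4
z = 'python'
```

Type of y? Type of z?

y is float; z is str

float, str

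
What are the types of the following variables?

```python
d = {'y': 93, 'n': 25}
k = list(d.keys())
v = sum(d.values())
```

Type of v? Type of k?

sum of int values returns int; list(...) returns list

int, list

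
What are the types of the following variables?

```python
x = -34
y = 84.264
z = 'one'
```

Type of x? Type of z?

x is int; z is str

int, str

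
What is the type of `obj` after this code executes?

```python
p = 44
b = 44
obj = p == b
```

Equality comparison returns bool

bool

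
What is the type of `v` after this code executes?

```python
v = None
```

None has type NoneType

NoneType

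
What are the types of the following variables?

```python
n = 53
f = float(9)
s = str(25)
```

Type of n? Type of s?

n is int; s is str

int, str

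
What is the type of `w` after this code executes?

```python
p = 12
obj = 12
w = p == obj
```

Equality comparison returns bool

bool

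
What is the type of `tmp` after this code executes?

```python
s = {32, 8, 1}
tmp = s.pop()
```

Popping from a set of ints returns int

int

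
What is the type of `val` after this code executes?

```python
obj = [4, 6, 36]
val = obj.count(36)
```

list.count() returns int

int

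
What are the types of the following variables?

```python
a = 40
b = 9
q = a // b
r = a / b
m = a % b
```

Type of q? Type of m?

int // int returns int; int % int returns int

int, int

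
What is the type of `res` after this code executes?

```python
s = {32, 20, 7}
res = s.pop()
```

Popping from a set of ints returns int

int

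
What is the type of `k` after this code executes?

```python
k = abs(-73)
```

abs() of int returns int

int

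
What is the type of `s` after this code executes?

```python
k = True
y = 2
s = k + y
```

bool + int returns int (True is 1, so 1 + 2 = 3)

int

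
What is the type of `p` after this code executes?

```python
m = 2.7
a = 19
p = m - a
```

float - int returns float (2.7 - 19 = -16.3)

float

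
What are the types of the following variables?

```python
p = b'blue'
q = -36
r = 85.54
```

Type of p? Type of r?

p is bytes; r is float

bytes, float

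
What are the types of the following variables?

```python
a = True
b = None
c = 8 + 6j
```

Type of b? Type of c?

b is NoneType; c is complex

NoneType, complex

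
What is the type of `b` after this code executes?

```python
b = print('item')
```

print() returns None

NoneType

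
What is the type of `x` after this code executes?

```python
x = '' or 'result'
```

'or' returns first truthy value ('result', which is str)

str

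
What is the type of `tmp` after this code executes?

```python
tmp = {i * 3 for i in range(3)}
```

A set comprehension {expr for x in iterable} produces a set

set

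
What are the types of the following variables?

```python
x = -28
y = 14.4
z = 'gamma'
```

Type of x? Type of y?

x is int; y is float

int, float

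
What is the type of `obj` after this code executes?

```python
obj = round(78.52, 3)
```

round() with ndigits arg returns float

float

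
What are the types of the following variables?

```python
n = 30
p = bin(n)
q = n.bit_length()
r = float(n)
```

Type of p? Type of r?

bin() returns str; float() returns float

str, float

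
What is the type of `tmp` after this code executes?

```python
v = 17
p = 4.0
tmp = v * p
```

int * float returns float (17 * 4.0 = 68.0)

float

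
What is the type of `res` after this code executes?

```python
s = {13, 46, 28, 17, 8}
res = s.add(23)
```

set.add() returns None (mutates in place)

NoneType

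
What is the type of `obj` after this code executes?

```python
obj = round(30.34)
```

round() with no ndigits arg returns int

int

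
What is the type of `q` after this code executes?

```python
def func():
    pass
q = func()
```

A function with no return statement returns None

NoneType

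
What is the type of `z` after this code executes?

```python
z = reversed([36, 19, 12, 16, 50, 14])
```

reversed() on a list returns a list_reverseiterator

list_reverseiterator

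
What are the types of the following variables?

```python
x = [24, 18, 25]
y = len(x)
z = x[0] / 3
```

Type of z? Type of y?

int / int returns float; len() returns int

float, int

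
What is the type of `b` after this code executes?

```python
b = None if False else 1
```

Ternary: condition is False, else branch (1) taken → int

int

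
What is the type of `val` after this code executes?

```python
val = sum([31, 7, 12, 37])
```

sum() of ints returns int

int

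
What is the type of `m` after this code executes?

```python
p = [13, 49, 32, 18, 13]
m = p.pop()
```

list.pop() returns the popped element (int here)

int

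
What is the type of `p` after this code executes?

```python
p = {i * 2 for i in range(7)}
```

A set comprehension {expr for x in iterable} produces a set

set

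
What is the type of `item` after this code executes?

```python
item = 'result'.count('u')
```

str.count() returns int

int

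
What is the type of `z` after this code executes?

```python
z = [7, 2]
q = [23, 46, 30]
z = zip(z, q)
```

zip() returns a zip iterator object

zip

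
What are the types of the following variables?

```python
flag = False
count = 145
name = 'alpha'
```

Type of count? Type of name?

count is int; name is str

int, str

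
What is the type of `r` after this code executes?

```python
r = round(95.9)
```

round() with no ndigits arg returns int

int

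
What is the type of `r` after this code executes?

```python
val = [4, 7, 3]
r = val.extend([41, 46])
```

list.extend() returns None

NoneType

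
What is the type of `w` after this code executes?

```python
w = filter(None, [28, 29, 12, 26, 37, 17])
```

filter() returns a filter iterator object

filter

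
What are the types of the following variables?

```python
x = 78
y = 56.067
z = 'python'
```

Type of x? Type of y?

x is int; y is float

int, float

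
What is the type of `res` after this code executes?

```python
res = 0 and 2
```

'and' returns the first falsy value (0, which is int)

int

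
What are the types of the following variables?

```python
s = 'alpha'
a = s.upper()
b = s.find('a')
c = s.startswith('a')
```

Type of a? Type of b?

str.upper() returns str; str.find() returns int

str, int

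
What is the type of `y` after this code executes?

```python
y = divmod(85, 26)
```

divmod() returns a tuple (quotient, remainder)

tuple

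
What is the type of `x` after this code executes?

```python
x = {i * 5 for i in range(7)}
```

A set comprehension {expr for x in iterable} produces a set

set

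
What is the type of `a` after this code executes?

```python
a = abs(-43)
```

abs() of int returns int

int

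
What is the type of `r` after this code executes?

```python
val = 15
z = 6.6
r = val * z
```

int * float returns float (15 * 6.6 = 99.0)

float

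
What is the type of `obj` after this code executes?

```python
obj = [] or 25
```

'or' returns first truthy value (25, which is int)

int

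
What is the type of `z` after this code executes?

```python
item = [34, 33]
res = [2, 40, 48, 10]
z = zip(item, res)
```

zip() returns a zip iterator object

zip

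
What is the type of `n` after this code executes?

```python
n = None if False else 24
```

Ternary: condition is False, else branch (24) taken → int

int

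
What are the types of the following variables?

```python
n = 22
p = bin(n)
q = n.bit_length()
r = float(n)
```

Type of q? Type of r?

int.bit_length() returns int; float() returns float

int, float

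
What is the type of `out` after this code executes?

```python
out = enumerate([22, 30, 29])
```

enumerate() returns an enumerate iterator object

enumerate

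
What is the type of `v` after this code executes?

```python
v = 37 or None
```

'or' returns first truthy value (37, int)

int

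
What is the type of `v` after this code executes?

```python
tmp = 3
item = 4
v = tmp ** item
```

int ** positive int returns int (3 ** 4 = 81)

int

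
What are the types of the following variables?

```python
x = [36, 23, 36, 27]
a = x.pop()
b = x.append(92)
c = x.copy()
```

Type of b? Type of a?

list.append() returns None; list.pop() returns the element (int)

NoneType, int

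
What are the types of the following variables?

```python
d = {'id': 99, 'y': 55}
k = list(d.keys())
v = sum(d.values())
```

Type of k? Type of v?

list(...) returns list; sum of int values returns int

list, int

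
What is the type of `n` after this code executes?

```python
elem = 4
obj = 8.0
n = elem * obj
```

int * float returns float (4 * 8.0 = 32.0)

float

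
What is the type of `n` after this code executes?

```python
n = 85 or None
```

'or' returns first truthy value (85, int)

int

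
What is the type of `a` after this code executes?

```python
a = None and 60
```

'and' returns first falsy value (None)

NoneType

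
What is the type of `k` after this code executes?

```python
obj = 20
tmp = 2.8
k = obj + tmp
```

int + float returns float (20 + 2.8 = 22.8)

float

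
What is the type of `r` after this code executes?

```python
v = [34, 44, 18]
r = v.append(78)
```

list.append() returns None (mutates in place)

NoneType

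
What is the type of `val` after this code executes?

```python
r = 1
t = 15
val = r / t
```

int / int always returns float in Python 3 (1 / 15 = 0.0666667)

float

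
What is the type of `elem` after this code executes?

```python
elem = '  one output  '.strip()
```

str.strip() returns str

str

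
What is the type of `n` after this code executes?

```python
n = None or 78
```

'or' with None returns the other value (78, int)

int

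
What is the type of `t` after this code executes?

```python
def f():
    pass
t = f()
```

A function with no return statement returns None

NoneType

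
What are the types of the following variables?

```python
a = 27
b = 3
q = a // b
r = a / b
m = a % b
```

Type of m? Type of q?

int % int returns int; int // int returns int

int, int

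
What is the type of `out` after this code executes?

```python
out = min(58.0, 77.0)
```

min() of floats returns float

float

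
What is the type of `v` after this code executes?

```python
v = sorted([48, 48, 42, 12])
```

sorted() always returns list

list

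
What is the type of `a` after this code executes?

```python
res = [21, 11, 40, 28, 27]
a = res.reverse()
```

list.reverse() returns None

NoneType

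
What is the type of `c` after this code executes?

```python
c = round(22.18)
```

round() with no ndigits arg returns int

int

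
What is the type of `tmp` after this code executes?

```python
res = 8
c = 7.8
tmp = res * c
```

int * float returns float (8 * 7.8 = 62.4)

float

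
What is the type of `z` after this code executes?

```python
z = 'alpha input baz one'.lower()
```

str.lower() returns str

str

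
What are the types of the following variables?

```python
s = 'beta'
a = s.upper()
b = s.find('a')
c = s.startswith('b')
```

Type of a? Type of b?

str.upper() returns str; str.find() returns int

str, int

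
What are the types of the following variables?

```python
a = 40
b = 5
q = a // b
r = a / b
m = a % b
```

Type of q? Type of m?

int // int returns int; int % int returns int

int, int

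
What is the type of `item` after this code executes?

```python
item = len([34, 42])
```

len() always returns int

int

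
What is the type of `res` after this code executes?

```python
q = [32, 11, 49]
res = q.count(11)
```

list.count() returns int

int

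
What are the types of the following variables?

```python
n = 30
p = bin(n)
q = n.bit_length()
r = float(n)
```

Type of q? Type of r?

int.bit_length() returns int; float() returns float

int, float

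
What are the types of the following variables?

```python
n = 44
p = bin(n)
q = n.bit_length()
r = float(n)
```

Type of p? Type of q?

bin() returns str; int.bit_length() returns int

str, int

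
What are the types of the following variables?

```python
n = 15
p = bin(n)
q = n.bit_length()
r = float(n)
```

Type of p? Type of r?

bin() returns str; float() returns float

str, float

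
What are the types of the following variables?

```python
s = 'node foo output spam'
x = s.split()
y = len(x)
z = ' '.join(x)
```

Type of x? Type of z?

str.split() returns list; str.join() returns str

list, str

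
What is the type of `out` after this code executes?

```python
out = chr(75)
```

chr() returns str (single character)

str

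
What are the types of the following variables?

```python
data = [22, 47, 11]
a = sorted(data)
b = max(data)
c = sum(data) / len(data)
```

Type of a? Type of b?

sorted() returns list; max of ints returns int

list, int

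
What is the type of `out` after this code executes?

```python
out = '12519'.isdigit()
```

str.isdigit() returns bool

bool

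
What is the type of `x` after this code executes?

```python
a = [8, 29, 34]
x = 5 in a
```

'in' operator returns bool

bool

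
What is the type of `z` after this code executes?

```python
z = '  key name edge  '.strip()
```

str.strip() returns str

str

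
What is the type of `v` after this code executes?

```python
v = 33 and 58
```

'and' returns the last value when all truthy (58, which is int)

int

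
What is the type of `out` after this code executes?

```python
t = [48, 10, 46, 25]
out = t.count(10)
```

list.count() returns int

int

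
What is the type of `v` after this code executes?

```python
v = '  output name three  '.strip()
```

str.strip() returns str

str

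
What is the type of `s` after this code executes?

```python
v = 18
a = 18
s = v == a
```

Equality comparison returns bool

bool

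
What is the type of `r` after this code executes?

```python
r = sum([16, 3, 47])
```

sum() of ints returns int

int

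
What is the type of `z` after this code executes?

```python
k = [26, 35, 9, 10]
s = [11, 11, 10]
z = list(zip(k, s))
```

list(zip(...)) returns a list of tuples

list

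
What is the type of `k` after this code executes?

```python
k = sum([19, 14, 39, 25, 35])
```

sum() of ints returns int

int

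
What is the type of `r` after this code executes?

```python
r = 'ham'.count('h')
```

str.count() returns int

int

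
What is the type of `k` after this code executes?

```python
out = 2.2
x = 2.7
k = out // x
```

float // float returns float (floor division preserves float type)

float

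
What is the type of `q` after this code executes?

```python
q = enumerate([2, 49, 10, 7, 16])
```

enumerate() returns an enumerate iterator object

enumerate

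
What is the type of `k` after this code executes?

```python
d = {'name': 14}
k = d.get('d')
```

dict.get() returns None when key 'd' is not found and no default given

NoneType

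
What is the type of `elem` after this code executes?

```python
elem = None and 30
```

'and' returns first falsy value (None)

NoneType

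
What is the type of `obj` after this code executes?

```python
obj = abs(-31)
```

abs() of int returns int

int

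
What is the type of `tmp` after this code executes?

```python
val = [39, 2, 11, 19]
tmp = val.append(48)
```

list.append() returns None (mutates in place)

NoneType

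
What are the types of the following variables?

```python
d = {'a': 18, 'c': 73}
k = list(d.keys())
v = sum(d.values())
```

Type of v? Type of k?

sum of int values returns int; list(...) returns list

int, list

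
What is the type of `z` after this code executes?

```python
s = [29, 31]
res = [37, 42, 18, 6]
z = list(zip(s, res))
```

list(zip(...)) returns a list of tuples

list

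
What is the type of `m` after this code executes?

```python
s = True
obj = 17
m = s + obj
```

bool + int returns int (True is 1, so 1 + 17 = 18)

int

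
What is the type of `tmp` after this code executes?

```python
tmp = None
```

None has type NoneType

NoneType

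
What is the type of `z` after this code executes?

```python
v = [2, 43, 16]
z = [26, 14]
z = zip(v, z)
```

zip() returns a zip iterator object

zip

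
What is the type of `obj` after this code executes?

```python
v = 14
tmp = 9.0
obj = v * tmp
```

int * float returns float (14 * 9.0 = 126.0)

float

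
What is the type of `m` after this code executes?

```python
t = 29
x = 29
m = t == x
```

Equality comparison returns bool

bool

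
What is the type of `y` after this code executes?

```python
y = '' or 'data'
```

'or' returns first truthy value ('data', which is str)

str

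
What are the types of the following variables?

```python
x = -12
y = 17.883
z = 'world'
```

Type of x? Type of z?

x is int; z is str

int, str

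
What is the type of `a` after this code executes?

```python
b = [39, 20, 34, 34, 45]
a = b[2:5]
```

Slicing a list always returns a list

list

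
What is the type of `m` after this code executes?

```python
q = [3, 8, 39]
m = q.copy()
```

list.copy() returns list

list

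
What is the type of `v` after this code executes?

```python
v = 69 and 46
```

'and' returns the last value when all truthy (46, which is int)

int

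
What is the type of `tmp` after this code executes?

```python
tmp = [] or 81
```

'or' returns first truthy value (81, which is int)

int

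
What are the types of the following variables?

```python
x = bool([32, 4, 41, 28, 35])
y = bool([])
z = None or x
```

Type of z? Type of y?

None or <bool> returns the bool; bool() returns bool

bool, bool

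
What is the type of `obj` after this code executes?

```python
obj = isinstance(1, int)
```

isinstance() returns bool

bool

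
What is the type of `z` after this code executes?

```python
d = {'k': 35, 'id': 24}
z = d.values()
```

.values() returns a dict_values view object

dict_values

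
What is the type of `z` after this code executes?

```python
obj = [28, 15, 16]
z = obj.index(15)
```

list.index() returns int

int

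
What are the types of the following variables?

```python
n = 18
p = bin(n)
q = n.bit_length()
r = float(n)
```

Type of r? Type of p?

float() returns float; bin() returns str

float, str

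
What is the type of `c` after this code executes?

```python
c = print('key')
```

print() returns None

NoneType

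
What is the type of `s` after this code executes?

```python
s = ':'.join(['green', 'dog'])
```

str.join() returns str

str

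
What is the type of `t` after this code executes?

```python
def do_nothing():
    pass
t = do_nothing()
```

A function with no return statement returns None

NoneType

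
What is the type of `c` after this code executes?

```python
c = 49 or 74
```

'or' returns the first truthy value (49, which is int)

int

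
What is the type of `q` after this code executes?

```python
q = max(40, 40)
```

max() of ints returns int

int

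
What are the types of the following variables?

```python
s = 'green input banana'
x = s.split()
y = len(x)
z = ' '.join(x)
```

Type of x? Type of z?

str.split() returns list; str.join() returns str

list, str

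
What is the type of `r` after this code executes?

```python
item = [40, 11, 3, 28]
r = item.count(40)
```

list.count() returns int

int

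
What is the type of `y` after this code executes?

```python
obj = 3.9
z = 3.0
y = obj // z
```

float // float returns float (floor division preserves float type)

float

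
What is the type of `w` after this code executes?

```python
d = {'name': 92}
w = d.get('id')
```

dict.get() returns None when key 'id' is not found and no default given

NoneType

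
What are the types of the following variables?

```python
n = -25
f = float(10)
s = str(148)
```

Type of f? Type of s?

f is float; s is str

float, str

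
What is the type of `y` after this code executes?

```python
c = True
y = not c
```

'not' always returns bool

bool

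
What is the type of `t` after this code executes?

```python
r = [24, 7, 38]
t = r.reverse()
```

list.reverse() returns None

NoneType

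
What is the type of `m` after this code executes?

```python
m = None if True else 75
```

Ternary: condition is True, if branch (None) taken → NoneType

NoneType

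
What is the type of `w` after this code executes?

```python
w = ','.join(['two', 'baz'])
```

str.join() returns str

str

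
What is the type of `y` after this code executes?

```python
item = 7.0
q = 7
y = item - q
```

float - int returns float (7.0 - 7 = 0.0)

float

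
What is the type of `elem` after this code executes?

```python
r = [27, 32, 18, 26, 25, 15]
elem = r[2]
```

Indexing a list of ints returns int (r[2] = 18)

int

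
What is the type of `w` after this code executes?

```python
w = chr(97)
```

chr() returns str (single character)

str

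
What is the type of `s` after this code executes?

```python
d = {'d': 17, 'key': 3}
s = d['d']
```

Accessing dict[str, int] with key 'd' returns int value 17

int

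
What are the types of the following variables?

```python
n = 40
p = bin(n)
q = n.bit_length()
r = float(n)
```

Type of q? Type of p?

int.bit_length() returns int; bin() returns str

int, str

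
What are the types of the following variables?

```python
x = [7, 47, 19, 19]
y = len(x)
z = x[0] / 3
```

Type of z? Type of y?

int / int returns float; len() returns int

float, int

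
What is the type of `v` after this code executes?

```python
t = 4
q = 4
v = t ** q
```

int ** positive int returns int (4 ** 4 = 256)

int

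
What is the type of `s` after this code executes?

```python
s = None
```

None has type NoneType

NoneType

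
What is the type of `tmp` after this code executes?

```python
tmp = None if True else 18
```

Ternary: condition is True, if branch (None) taken → NoneType

NoneType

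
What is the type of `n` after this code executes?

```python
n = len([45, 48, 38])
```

len() always returns int

int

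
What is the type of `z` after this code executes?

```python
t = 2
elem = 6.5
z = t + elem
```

int + float returns float (2 + 6.5 = 8.5)

float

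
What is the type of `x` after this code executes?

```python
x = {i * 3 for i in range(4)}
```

A set comprehension {expr for x in iterable} produces a set

set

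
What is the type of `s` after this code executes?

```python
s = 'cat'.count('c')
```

str.count() returns int

int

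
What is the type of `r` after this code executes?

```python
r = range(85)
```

range() returns a range object

range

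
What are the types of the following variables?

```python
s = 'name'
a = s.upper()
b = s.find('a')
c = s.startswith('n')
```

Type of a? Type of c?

str.upper() returns str; str.startswith() returns bool

str, bool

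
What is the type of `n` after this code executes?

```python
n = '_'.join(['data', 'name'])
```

str.join() returns str

str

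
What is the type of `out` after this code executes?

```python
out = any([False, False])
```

any() returns bool

bool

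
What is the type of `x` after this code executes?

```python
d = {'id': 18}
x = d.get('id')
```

dict.get() returns the value (int) when key is found

int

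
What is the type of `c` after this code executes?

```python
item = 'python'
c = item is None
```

'is' comparison returns bool

bool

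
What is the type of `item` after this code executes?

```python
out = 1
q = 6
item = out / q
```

int / int always returns float in Python 3 (1 / 6 = 0.166667)

float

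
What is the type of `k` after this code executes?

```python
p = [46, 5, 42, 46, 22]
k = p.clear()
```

list.clear() returns None

NoneType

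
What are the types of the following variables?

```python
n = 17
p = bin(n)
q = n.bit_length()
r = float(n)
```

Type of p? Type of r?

bin() returns str; float() returns float

str, float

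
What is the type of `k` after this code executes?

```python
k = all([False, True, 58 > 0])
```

all() returns bool

bool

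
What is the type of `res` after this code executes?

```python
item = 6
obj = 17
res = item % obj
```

int % int returns int (6 % 17 = 6)

int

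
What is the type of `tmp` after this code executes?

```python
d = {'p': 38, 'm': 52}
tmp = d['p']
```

Accessing dict[str, int] with key 'p' returns int value 38

int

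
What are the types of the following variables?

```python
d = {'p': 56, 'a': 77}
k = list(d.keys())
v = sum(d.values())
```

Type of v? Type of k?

sum of int values returns int; list(...) returns list

int, list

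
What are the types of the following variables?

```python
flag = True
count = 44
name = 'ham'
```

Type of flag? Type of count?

flag is bool; count is int

bool, int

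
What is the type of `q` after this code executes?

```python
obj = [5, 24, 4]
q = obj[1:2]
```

Slicing a list always returns a list

list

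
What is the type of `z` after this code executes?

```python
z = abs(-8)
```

abs() of int returns int

int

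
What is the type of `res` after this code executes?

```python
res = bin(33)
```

bin() returns str representation

str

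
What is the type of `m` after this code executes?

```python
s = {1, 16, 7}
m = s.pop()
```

Popping from a set of ints returns int

int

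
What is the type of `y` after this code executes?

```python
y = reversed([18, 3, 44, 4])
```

reversed() on a list returns a list_reverseiterator

list_reverseiterator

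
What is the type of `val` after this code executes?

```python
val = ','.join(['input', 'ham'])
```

str.join() returns str

str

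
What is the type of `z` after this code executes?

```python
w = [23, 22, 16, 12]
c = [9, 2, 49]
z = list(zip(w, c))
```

list(zip(...)) returns a list of tuples

list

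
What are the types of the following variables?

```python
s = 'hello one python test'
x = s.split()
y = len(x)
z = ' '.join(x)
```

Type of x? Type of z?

str.split() returns list; str.join() returns str

list, str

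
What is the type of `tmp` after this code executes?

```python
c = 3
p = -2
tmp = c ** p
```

int ** negative int returns float

float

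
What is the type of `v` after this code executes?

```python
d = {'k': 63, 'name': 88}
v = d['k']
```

Accessing dict[str, int] with key 'k' returns int value 63

int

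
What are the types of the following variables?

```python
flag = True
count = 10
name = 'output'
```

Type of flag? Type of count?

flag is bool; count is int

bool, int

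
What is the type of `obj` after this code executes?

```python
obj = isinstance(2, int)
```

isinstance() returns bool

bool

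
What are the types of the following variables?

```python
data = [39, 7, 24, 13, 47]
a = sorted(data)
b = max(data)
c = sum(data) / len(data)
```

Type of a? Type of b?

sorted() returns list; max of ints returns int

list, int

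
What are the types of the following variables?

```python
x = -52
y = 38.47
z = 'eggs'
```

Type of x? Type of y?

x is int; y is float

int, float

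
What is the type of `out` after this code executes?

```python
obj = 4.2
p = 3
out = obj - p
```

float - int returns float (4.2 - 3 = 1.2)

float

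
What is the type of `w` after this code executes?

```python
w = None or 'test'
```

'or' with None returns the other value ('test', str)

str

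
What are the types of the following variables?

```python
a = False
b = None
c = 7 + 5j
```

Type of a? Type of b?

a is bool; b is NoneType

bool, NoneType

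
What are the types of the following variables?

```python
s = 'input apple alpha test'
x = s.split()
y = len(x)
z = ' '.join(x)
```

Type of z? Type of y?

str.join() returns str; len() returns int

str, int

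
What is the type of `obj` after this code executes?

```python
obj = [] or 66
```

'or' returns first truthy value (66, which is int)

int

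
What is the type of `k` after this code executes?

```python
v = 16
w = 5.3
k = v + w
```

int + float returns float (16 + 5.3 = 21.3)

float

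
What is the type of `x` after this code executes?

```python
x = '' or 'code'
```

'or' returns first truthy value ('code', which is str)

str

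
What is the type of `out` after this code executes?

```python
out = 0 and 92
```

'and' returns the first falsy value (0, which is int)

int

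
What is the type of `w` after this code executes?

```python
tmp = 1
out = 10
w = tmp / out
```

int / int always returns float in Python 3 (1 / 10 = 0.1)

float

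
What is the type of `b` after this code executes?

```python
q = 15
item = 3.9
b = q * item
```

int * float returns float (15 * 3.9 = 58.5)

float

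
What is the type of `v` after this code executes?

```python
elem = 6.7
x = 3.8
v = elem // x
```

float // float returns float (floor division preserves float type)

float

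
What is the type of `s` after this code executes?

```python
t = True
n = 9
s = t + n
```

bool + int returns int (True is 1, so 1 + 9 = 10)

int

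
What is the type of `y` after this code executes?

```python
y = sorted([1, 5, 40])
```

sorted() always returns list

list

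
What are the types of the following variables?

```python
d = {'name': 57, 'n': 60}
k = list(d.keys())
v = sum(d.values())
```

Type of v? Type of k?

sum of int values returns int; list(...) returns list

int, list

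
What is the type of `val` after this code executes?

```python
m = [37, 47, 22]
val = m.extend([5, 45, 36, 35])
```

list.extend() returns None

NoneType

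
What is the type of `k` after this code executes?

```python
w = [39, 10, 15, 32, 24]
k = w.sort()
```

list.sort() returns None (sorts in place)

NoneType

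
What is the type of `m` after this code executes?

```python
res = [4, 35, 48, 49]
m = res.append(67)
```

list.append() returns None (mutates in place)

NoneType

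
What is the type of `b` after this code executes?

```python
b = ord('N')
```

ord() returns int (Unicode code point)

int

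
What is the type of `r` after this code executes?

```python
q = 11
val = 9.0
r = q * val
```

int * float returns float (11 * 9.0 = 99.0)

float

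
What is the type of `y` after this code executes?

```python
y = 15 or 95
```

'or' returns the first truthy value (15, which is int)

int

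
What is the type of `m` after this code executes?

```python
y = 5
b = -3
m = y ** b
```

int ** negative int returns float

float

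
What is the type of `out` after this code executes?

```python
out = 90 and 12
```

'and' returns the last value when all truthy (12, which is int)

int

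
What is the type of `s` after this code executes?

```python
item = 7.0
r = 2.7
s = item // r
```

float // float returns float (floor division preserves float type)

float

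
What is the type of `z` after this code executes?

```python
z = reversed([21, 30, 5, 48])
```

reversed() on a list returns a list_reverseiterator

list_reverseiterator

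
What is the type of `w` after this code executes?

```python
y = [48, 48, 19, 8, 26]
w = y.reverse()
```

list.reverse() returns None

NoneType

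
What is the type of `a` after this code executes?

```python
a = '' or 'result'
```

'or' returns first truthy value ('result', which is str)

str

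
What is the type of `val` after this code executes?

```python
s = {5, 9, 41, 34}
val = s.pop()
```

Popping from a set of ints returns int

int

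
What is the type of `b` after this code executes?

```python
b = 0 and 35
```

'and' returns the first falsy value (0, which is int)

int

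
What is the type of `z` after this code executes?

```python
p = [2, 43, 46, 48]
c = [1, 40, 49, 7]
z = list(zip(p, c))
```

list(zip(...)) returns a list of tuples

list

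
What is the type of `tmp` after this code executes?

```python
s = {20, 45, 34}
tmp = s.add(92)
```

set.add() returns None (mutates in place)

NoneType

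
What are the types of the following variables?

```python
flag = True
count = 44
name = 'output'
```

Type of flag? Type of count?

flag is bool; count is int

bool, int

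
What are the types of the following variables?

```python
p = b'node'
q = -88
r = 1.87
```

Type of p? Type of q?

p is bytes; q is int

bytes, int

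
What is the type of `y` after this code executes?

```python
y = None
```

None has type NoneType

NoneType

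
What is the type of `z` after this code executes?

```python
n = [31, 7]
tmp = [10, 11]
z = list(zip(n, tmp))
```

list(zip(...)) returns a list of tuples

list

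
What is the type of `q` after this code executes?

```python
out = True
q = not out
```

'not' always returns bool

bool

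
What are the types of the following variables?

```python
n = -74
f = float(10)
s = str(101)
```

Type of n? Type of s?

n is int; s is str

int, str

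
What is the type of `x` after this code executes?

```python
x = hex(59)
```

hex() returns str representation

str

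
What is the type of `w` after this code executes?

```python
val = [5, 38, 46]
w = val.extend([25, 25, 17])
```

list.extend() returns None

NoneType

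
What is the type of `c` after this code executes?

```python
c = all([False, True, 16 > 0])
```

all() returns bool

bool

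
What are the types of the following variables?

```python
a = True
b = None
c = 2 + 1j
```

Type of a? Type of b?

a is bool; b is NoneType

bool, NoneType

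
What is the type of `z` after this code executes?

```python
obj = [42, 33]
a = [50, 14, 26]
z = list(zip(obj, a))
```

list(zip(...)) returns a list of tuples

list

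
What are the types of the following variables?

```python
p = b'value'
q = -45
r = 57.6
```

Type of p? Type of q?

p is bytes; q is int

bytes, int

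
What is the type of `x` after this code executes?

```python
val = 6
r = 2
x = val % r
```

int % int returns int (6 % 2 = 0)

int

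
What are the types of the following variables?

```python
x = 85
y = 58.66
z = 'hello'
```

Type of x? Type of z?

x is int; z is str

int, str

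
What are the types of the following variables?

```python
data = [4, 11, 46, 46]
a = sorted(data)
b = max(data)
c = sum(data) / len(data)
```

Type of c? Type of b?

int / int returns float; max of ints returns int

float, int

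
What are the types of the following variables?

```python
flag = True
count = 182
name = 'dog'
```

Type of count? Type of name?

count is int; name is str

int, str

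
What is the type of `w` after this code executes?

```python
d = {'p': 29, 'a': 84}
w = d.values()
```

.values() returns a dict_values view object

dict_values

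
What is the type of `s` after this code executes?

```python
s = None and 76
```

'and' returns first falsy value (None)

NoneType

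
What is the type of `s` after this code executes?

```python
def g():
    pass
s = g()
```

A function with no return statement returns None

NoneType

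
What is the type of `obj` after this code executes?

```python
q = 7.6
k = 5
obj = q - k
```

float - int returns float (7.6 - 5 = 2.6)

float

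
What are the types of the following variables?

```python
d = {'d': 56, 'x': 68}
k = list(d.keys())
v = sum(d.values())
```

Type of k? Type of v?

list(...) returns list; sum of int values returns int

list, int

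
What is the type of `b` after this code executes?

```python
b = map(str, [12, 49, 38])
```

map() returns a map iterator object

map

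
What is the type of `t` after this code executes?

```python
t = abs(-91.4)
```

abs() of float returns float

float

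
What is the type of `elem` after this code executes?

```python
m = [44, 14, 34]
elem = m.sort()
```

list.sort() returns None (sorts in place)

NoneType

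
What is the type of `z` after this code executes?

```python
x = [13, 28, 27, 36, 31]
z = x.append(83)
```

list.append() returns None (mutates in place)

NoneType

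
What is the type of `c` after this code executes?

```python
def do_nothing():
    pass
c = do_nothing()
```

A function with no return statement returns None

NoneType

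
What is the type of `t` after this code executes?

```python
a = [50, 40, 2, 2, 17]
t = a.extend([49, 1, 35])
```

list.extend() returns None

NoneType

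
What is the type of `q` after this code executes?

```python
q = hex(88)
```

hex() returns str representation

str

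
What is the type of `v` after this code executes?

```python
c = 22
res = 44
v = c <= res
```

Comparison operators return bool

bool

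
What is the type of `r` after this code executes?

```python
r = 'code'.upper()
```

str.upper() returns str

str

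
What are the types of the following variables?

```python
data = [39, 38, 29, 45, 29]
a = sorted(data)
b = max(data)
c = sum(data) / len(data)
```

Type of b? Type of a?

max of ints returns int; sorted() returns list

int, list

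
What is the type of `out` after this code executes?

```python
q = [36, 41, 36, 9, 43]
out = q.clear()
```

list.clear() returns None

NoneType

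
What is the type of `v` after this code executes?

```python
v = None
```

None has type NoneType

NoneType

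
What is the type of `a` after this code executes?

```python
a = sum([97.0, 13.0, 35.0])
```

sum() of floats returns float

float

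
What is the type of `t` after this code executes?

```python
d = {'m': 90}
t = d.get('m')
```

dict.get() returns the value (int) when key is found

int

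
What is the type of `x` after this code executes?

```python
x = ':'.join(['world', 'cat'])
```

str.join() returns str

str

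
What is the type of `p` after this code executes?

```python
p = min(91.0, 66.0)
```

min() of floats returns float

float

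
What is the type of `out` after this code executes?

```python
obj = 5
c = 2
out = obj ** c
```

int ** positive int returns int (5 ** 2 = 25)

int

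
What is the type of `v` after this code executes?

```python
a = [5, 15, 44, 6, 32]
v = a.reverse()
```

list.reverse() returns None

NoneType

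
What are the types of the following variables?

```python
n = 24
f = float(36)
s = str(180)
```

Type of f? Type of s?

f is float; s is str

float, str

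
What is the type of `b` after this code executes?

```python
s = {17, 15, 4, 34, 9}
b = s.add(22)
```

set.add() returns None (mutates in place)

NoneType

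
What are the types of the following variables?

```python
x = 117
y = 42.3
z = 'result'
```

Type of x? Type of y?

x is int; y is float

int, float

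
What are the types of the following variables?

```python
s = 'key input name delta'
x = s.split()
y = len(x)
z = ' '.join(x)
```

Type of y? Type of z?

len() returns int; str.join() returns str

int, str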